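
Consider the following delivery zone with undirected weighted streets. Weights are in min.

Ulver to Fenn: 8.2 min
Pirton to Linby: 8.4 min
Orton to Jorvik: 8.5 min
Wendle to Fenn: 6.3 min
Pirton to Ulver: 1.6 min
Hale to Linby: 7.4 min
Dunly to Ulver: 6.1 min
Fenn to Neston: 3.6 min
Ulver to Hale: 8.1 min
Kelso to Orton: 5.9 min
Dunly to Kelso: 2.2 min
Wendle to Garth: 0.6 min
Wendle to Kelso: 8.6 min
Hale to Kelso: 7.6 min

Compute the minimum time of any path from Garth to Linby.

24.2 min

Running Dijkstra from Garth:
Garth: 0
Wendle: 0.6  (via Garth)
Fenn: 6.9  (via Wendle)
Kelso: 9.2  (via Wendle)
Neston: 10.5  (via Fenn)
Dunly: 11.4  (via Kelso)
Orton: 15.1  (via Kelso)
Ulver: 15.1  (via Fenn)
Pirton: 16.7  (via Ulver)
Hale: 16.8  (via Kelso)
Jorvik: 23.6  (via Orton)
Linby: 24.2  (via Hale)
Shortest route: Garth → Wendle → Kelso → Hale → Linby = 24.2 min.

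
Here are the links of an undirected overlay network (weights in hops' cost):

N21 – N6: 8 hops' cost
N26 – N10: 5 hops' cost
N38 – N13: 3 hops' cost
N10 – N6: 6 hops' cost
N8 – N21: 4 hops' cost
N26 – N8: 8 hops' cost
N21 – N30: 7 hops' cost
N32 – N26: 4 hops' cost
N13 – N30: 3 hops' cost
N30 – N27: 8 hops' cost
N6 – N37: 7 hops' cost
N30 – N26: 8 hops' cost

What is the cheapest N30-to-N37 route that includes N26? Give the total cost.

Best N30 to N26: N30–N26 costing 8
Shortest N26→N37: N26–N10–N6–N37 = 18
Total via N26: 8 + 18 = 26 hops' cost.

26 hops' cost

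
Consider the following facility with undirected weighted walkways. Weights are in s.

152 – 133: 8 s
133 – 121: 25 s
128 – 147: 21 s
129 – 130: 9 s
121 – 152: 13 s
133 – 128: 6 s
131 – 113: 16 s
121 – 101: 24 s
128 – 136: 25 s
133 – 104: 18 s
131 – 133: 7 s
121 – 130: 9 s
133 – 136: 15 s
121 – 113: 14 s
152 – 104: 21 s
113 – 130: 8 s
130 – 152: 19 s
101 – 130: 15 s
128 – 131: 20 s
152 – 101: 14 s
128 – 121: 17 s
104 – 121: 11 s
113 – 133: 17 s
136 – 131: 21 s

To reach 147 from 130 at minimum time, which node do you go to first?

121

Enumerating some paths:
130 - 152 - 133 - 128 - 147: 19+8+6+21 = 54
130 - 121 - 128 - 147: 9+17+21 = 47
130 - 121 - 152 - 133 - 128 - 147: 9+13+8+6+21 = 57
130 - 113 - 133 - 128 - 147: 8+17+6+21 = 52
Cheapest is 130 - 121 - 128 - 147 at 47 s.
So from 130 the first move is to 121.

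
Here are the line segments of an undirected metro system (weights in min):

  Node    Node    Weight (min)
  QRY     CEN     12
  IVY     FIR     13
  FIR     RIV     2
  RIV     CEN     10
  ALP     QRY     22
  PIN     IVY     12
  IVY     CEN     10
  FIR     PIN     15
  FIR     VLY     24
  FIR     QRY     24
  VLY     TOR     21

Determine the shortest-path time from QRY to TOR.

Candidate routes:
QRY–CEN–IVY–FIR–VLY–TOR: 12+10+13+24+21 = 80
QRY–FIR–VLY–TOR: 24+24+21 = 69
Cheapest is QRY–FIR–VLY–TOR at 69 min.

69 min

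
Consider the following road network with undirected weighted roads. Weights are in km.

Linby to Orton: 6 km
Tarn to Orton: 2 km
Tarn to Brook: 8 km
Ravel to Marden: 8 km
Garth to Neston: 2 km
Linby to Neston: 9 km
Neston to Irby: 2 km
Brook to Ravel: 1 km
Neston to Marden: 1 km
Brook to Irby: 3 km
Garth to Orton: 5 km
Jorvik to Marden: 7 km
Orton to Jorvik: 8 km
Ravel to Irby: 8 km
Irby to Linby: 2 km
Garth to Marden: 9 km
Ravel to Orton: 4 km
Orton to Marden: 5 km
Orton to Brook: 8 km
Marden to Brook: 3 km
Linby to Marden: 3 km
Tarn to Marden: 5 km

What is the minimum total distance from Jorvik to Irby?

10 km

Shortest distances from Jorvik:
Jorvik: 0
Marden: 7  (via Jorvik)
Orton: 8  (via Jorvik)
Neston: 8  (via Marden)
Irby: 10  (via Neston)
Shortest route: Jorvik → Marden → Neston → Irby = 10 km.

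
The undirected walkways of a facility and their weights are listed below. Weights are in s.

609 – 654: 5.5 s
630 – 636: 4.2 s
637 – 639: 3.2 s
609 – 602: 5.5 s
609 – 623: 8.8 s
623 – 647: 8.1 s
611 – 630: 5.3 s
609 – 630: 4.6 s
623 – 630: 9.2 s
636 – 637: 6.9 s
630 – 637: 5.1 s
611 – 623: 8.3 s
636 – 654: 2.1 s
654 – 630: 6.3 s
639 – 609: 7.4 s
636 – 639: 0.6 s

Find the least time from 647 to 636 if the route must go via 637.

26.2 s

Best 647 to 637: 647 → 623 → 630 → 637 costing 22.4
Shortest 637→636: 637 → 639 → 636 = 3.8
Total via 637: 22.4 + 3.8 = 26.2 s.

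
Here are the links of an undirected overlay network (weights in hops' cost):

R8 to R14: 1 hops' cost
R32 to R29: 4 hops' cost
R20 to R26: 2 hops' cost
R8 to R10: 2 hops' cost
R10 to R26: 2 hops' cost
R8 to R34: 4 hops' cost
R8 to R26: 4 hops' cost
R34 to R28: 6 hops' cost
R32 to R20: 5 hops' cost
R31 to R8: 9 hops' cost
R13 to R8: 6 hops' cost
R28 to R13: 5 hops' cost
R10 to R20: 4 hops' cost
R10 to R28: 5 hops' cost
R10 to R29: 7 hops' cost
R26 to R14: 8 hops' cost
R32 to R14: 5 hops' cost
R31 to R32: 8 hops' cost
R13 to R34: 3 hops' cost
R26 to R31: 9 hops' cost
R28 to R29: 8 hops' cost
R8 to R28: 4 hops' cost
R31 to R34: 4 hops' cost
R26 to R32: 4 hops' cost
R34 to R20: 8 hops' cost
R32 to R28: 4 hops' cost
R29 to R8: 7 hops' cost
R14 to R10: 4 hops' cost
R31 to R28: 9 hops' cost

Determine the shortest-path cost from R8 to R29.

7 hops' cost

Enumerating some paths:
R8 - R26 - R32 - R29: 4+4+4 = 12
R8 - R10 - R29: 2+7 = 9
R8 - R29: 7 = 7
R8 - R14 - R32 - R29: 1+5+4 = 10
Cheapest is R8 - R29 at 7 hops' cost.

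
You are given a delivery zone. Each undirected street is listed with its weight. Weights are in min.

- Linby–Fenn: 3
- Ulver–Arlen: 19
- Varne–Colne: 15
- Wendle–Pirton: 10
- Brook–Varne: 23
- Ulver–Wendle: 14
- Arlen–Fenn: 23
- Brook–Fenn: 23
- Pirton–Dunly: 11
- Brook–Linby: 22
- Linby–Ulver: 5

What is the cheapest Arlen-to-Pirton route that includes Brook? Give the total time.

Shortest Arlen→Brook: Arlen → Fenn → Brook = 46
Best Brook to Pirton: Brook → Linby → Ulver → Wendle → Pirton costing 51
Total via Brook: 46 + 51 = 97 min.

97 min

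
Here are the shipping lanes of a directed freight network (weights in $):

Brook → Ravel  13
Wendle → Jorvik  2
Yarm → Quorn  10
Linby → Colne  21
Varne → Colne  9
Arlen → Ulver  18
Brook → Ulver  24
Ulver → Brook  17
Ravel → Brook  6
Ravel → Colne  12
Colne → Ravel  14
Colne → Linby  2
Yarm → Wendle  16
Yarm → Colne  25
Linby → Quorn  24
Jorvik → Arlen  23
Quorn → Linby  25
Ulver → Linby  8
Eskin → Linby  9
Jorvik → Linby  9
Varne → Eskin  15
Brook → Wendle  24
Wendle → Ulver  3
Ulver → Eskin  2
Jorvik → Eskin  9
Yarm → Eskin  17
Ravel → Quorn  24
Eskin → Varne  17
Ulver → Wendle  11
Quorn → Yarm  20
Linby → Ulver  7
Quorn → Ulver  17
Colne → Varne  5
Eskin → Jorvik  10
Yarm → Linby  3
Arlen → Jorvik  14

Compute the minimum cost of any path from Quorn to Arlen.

$52

Running Dijkstra from Quorn:
Quorn: 0
Ulver: 17  (via Quorn)
Eskin: 19  (via Ulver)
Yarm: 20  (via Quorn)
Linby: 23  (via Yarm)
Wendle: 28  (via Ulver)
Jorvik: 29  (via Eskin)
Brook: 34  (via Ulver)
Varne: 36  (via Eskin)
Colne: 44  (via Linby)
Ravel: 47  (via Brook)
Arlen: 52  (via Jorvik)
Shortest route: Quorn → Ulver → Eskin → Jorvik → Arlen = $52.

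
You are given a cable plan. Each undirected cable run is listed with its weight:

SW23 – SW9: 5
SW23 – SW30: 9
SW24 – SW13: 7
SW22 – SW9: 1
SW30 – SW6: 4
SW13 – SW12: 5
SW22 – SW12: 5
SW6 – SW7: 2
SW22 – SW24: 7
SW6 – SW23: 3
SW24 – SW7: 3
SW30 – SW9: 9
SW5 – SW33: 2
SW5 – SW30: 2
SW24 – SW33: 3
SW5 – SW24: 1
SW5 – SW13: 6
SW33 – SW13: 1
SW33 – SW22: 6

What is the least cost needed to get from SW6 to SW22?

Shortest distances from SW6:
SW6: 0
SW7: 2  (via SW6)
SW23: 3  (via SW6)
SW30: 4  (via SW6)
SW24: 5  (via SW7)
SW5: 6  (via SW30)
SW33: 8  (via SW24)
SW9: 8  (via SW23)
SW13: 9  (via SW33)
SW22: 9  (via SW9)
Shortest route: SW6 → SW23 → SW9 → SW22 = 9.

9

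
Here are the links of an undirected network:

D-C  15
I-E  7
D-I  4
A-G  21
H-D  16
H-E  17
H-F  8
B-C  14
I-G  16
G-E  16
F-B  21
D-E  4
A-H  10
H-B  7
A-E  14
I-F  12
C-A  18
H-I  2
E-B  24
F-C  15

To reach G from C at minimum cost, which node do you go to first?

D

Enumerating some paths:
C - B - H - I - G: 14+7+2+16 = 39
C - A - G: 18+21 = 39
C - D - E - G: 15+4+16 = 35
The minimum is 35 via C - D - E - G.
So from C the first move is to D.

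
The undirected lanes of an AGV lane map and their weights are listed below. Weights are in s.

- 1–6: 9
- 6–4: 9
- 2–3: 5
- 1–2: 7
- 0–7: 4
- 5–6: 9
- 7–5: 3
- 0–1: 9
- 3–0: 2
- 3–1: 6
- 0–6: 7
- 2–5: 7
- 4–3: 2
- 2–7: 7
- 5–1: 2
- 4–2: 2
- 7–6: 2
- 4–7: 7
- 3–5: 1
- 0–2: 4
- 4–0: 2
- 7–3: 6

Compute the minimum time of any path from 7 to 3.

Enumerating some paths:
7–5–3: 3+1 = 4
7–3: 6 = 6
7–0–3: 4+2 = 6
The minimum is 4 s via 7–5–3.

4 s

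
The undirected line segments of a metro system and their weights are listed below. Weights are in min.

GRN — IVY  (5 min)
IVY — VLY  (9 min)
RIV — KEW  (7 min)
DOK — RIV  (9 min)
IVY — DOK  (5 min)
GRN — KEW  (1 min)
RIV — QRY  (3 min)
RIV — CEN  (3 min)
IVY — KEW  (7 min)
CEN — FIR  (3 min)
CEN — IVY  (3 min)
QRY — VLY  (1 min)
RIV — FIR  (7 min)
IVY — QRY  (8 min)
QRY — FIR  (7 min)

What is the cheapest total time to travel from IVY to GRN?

5 min

Enumerating some paths:
IVY - GRN: 5 = 5
IVY - KEW - GRN: 7+1 = 8
The minimum is 5 min via IVY - GRN.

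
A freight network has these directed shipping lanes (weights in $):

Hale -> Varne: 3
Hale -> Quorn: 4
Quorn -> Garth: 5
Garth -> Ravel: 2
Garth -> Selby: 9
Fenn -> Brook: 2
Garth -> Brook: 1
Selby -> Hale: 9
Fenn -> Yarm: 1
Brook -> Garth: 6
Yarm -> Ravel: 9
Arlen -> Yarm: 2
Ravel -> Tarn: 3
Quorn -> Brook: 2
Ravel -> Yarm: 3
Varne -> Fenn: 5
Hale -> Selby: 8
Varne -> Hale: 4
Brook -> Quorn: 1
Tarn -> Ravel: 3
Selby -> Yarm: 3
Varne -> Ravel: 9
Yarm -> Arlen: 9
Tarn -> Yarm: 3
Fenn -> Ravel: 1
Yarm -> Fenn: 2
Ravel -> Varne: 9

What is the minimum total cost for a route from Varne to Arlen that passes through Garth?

Shortest Varne→Garth: Varne → Fenn → Brook → Garth = 13
Best Garth to Arlen: Garth → Ravel → Yarm → Arlen costing 14
Total via Garth: 13 + 14 = $27.

$27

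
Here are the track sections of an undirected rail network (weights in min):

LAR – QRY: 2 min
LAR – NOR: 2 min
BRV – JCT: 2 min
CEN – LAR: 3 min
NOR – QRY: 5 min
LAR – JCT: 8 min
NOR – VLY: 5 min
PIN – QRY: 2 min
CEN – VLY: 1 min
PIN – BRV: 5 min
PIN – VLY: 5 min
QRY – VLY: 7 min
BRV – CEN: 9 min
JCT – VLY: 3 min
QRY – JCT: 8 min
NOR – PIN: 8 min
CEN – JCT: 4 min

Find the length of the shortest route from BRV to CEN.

Candidate routes:
BRV → CEN: 9 = 9
BRV → JCT → CEN: 2+4 = 6
The minimum is 6 min via BRV → JCT → CEN.

6 min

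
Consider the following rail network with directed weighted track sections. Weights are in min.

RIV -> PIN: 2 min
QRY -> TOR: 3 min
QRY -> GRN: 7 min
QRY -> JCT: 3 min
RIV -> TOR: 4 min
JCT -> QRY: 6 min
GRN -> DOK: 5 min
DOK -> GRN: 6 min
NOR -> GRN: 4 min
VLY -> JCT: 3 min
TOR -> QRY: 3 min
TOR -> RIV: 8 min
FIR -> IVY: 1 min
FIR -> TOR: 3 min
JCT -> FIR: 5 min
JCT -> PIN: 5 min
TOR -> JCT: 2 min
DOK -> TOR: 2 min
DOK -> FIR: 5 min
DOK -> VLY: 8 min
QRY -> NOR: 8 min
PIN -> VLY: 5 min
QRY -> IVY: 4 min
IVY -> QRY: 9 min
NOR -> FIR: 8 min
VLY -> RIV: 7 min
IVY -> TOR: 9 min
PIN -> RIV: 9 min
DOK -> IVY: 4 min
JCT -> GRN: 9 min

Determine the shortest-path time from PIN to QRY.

Compare a few routes:
PIN - VLY - JCT - QRY: 5+3+6 = 14
PIN - VLY - RIV - TOR - QRY: 5+7+4+3 = 19
PIN - VLY - JCT - FIR - TOR - QRY: 5+3+5+3+3 = 19
PIN - RIV - TOR - QRY: 9+4+3 = 16
Cheapest is PIN - VLY - JCT - QRY at 14 min.

14 min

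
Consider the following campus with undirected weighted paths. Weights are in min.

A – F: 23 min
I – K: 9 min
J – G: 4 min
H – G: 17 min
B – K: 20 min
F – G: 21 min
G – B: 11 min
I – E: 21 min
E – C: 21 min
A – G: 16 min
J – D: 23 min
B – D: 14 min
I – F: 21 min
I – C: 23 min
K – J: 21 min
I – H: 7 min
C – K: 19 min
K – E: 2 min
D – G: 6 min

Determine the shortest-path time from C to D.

50 min

Enumerating some paths:
C–K–J–G–D: 19+21+4+6 = 50
C–I–H–G–D: 23+7+17+6 = 53
C–E–K–J–G–D: 21+2+21+4+6 = 54
C–K–B–D: 19+20+14 = 53
The minimum is 50 min via C–K–J–G–D.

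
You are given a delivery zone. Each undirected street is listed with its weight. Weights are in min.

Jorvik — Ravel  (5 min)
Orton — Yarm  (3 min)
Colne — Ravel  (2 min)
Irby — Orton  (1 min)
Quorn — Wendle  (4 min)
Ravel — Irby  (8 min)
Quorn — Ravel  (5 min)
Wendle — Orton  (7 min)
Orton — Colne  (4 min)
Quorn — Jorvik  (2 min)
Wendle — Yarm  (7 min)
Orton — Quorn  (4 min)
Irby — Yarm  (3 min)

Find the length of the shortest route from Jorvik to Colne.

7 min

Compare a few routes:
Jorvik–Quorn–Orton–Colne: 2+4+4 = 10
Jorvik–Quorn–Wendle–Orton–Colne: 2+4+7+4 = 17
Jorvik–Quorn–Ravel–Colne: 2+5+2 = 9
Jorvik–Ravel–Colne: 5+2 = 7
The minimum is 7 min via Jorvik–Ravel–Colne.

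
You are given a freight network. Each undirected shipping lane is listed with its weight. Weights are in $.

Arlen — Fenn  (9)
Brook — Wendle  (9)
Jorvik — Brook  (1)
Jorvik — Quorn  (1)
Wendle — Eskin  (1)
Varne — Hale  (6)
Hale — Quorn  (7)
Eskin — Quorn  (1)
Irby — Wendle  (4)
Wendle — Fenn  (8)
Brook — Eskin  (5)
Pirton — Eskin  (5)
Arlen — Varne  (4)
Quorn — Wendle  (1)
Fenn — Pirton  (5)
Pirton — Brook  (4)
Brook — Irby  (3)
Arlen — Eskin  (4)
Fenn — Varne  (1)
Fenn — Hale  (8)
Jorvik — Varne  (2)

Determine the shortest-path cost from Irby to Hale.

$12

Running Dijkstra from Irby:
Irby: 0
Brook: 3  (via Irby)
Jorvik: 4  (via Brook)
Wendle: 4  (via Irby)
Quorn: 5  (via Jorvik)
Eskin: 5  (via Wendle)
Varne: 6  (via Jorvik)
Pirton: 7  (via Brook)
Fenn: 7  (via Varne)
Arlen: 9  (via Eskin)
Hale: 12  (via Quorn)
Shortest route: Irby → Brook → Jorvik → Quorn → Hale = $12.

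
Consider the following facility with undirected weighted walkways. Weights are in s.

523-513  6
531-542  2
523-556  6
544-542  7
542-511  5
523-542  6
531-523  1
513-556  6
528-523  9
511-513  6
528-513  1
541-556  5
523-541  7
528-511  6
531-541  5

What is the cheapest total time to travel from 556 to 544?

16 s

Settle nodes by increasing distance from 556:
556: 0
541: 5  (via 556)
513: 6  (via 556)
523: 6  (via 556)
531: 7  (via 523)
528: 7  (via 513)
542: 9  (via 531)
511: 12  (via 513)
544: 16  (via 542)
Shortest route: 556–523–531–542–544 = 16 s.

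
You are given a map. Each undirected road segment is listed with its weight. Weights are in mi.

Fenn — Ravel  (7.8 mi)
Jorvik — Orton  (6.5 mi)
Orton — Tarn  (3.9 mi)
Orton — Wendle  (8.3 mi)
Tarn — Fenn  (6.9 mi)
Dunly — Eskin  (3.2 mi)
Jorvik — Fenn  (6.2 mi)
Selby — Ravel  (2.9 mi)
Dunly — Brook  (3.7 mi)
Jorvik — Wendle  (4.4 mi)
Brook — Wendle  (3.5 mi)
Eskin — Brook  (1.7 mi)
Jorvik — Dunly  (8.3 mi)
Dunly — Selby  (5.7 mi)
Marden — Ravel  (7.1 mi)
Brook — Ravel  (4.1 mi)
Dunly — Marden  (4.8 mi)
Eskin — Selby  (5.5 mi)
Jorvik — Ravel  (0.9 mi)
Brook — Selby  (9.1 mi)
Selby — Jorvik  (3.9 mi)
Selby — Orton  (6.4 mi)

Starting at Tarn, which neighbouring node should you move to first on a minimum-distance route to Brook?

Compare a few routes:
Tarn–Orton–Jorvik–Ravel–Brook: 3.9+6.5+0.9+4.1 = 15.4
Tarn–Orton–Wendle–Brook: 3.9+8.3+3.5 = 15.7
Tarn–Orton–Selby–Eskin–Brook: 3.9+6.4+5.5+1.7 = 17.5
Tarn–Orton–Selby–Ravel–Brook: 3.9+6.4+2.9+4.1 = 17.3
Cheapest is Tarn–Orton–Jorvik–Ravel–Brook at 15.4 mi.
So from Tarn the first move is to Orton.

Orton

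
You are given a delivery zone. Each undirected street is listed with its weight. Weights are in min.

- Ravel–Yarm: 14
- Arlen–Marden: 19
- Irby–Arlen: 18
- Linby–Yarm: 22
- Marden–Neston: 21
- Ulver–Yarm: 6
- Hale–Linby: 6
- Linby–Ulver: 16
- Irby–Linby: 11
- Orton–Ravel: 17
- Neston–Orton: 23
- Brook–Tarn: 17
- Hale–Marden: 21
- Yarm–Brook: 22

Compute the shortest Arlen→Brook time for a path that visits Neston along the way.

116 min

Best Arlen to Neston: Arlen–Marden–Neston costing 40
Shortest Neston→Brook: Neston–Orton–Ravel–Yarm–Brook = 76
Total via Neston: 40 + 76 = 116 min.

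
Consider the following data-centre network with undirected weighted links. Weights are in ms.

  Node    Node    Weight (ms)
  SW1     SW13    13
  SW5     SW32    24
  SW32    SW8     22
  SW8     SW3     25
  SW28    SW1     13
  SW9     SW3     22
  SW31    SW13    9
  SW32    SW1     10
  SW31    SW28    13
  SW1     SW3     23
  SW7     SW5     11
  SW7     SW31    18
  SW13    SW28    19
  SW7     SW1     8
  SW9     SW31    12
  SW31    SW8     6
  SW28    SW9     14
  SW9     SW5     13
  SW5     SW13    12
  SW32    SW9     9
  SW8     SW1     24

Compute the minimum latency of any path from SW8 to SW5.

Enumerating some paths:
SW8–SW31–SW9–SW5: 6+12+13 = 31
SW8–SW31–SW7–SW5: 6+18+11 = 35
SW8–SW31–SW13–SW5: 6+9+12 = 27
The minimum is 27 ms via SW8–SW31–SW13–SW5.

27 ms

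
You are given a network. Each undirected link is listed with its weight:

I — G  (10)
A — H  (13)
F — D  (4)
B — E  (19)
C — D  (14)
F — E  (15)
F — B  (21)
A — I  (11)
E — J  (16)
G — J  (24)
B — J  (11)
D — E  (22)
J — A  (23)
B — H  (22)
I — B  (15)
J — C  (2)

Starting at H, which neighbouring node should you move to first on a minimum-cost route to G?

Enumerating some paths:
H - B - J - G: 22+11+24 = 57
H - A - I - G: 13+11+10 = 34
H - B - I - G: 22+15+10 = 47
Cheapest is H - A - I - G at 34.
So from H the first move is to A.

A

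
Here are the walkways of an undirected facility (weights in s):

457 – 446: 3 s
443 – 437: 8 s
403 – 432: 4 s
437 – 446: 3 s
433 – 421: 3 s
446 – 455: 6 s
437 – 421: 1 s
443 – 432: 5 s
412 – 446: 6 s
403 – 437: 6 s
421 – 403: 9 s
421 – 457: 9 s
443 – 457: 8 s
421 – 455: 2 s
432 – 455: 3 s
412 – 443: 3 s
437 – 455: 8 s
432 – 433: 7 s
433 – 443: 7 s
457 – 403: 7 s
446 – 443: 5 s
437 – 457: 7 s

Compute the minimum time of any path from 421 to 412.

10 s

Shortest distances from 421:
421: 0
437: 1  (via 421)
455: 2  (via 421)
433: 3  (via 421)
446: 4  (via 437)
432: 5  (via 455)
403: 7  (via 437)
457: 7  (via 446)
443: 9  (via 437)
412: 10  (via 446)
Shortest route: 421–437–446–412 = 10 s.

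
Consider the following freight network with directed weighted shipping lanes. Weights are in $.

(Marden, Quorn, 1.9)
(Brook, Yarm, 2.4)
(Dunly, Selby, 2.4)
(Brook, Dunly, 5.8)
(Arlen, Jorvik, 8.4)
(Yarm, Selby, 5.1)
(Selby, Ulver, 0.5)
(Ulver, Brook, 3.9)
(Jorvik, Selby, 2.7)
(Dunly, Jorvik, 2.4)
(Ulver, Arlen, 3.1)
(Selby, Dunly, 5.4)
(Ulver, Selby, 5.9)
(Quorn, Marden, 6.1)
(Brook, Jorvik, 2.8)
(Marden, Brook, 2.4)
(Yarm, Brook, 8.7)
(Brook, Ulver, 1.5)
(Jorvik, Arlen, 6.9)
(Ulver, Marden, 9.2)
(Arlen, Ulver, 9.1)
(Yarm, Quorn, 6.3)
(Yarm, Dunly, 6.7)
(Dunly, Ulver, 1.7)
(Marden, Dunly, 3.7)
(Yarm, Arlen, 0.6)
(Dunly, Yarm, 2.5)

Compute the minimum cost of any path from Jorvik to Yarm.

Candidate routes:
Jorvik → Selby → Dunly → Ulver → Brook → Yarm: 2.7+5.4+1.7+3.9+2.4 = 16.1
Jorvik → Selby → Ulver → Brook → Dunly → Yarm: 2.7+0.5+3.9+5.8+2.5 = 15.4
Jorvik → Selby → Dunly → Yarm: 2.7+5.4+2.5 = 10.6
Jorvik → Selby → Ulver → Brook → Yarm: 2.7+0.5+3.9+2.4 = 9.5
Cheapest is Jorvik → Selby → Ulver → Brook → Yarm at $9.5.

$9.5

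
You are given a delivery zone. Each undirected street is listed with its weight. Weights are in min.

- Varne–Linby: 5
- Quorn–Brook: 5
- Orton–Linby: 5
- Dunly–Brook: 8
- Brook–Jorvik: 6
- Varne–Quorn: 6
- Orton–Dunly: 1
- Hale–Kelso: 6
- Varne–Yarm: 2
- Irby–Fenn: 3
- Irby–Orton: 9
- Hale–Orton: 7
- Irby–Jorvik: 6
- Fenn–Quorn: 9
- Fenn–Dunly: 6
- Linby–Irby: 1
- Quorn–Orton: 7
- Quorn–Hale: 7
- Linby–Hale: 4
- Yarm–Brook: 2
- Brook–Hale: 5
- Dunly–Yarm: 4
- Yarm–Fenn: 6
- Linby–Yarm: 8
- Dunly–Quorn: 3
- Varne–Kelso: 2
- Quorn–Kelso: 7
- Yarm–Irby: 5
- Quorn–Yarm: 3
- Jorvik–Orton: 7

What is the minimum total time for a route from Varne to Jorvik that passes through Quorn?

Shortest Varne→Quorn: Varne → Yarm → Quorn = 5
Shortest Quorn→Jorvik: Quorn → Dunly → Orton → Jorvik = 11
Total via Quorn: 5 + 11 = 16 min.

16 min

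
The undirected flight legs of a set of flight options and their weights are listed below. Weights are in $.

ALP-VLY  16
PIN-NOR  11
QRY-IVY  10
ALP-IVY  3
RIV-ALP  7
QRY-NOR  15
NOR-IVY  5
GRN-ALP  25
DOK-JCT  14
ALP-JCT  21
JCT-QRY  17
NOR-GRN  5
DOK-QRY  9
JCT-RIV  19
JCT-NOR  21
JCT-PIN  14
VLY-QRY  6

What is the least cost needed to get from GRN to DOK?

Compare a few routes:
GRN → NOR → JCT → DOK: 5+21+14 = 40
GRN → NOR → PIN → JCT → DOK: 5+11+14+14 = 44
GRN → NOR → QRY → DOK: 5+15+9 = 29
Cheapest is GRN → NOR → QRY → DOK at $29.

$29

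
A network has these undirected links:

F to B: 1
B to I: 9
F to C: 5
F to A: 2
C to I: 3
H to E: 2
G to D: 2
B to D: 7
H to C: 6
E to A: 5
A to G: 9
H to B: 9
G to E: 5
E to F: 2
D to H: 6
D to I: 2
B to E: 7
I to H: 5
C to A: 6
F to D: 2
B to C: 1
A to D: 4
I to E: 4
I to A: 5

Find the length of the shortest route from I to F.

4

Compare a few routes:
I → C → B → F: 3+1+1 = 5
I → D → F: 2+2 = 4
I → E → F: 4+2 = 6
Cheapest is I → D → F at 4.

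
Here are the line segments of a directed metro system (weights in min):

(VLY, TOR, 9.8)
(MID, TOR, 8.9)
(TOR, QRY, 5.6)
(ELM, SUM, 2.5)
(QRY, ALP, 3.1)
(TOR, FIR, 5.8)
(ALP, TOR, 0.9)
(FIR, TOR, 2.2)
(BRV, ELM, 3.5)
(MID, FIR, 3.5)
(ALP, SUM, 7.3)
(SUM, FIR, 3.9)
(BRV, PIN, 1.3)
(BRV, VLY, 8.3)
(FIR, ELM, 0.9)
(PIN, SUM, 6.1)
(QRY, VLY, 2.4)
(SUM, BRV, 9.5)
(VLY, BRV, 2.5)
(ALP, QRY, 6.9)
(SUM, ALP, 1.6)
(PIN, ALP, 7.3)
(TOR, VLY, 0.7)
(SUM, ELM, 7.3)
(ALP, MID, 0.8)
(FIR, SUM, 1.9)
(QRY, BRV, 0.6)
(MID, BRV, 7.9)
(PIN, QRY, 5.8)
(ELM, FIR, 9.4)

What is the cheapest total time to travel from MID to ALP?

Compare a few routes:
MID–FIR–TOR–QRY–ALP: 3.5+2.2+5.6+3.1 = 14.4
MID–BRV–ELM–SUM–ALP: 7.9+3.5+2.5+1.6 = 15.5
MID–FIR–SUM–ALP: 3.5+1.9+1.6 = 7
MID–FIR–ELM–SUM–ALP: 3.5+0.9+2.5+1.6 = 8.5
The minimum is 7 min via MID–FIR–SUM–ALP.

7 min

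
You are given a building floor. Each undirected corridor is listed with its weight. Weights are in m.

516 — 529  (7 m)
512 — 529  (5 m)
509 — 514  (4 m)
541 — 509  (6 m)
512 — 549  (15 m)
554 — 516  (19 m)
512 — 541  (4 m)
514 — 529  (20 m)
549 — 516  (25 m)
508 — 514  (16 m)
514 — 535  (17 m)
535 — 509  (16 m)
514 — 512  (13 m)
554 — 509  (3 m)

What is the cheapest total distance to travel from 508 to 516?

Settle nodes by increasing distance from 508:
508: 0
514: 16  (via 508)
509: 20  (via 514)
554: 23  (via 509)
541: 26  (via 509)
512: 29  (via 514)
535: 33  (via 514)
529: 34  (via 512)
516: 41  (via 529)
Shortest route: 508–514–512–529–516 = 41 m.

41 m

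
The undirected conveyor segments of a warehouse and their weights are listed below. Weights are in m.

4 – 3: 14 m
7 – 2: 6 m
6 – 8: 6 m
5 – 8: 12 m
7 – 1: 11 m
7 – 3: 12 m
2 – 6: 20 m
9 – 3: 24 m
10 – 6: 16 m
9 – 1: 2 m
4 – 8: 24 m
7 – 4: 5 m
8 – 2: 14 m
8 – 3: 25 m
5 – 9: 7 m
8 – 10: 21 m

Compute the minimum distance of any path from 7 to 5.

Enumerating some paths:
7–2–8–5: 6+14+12 = 32
7–1–9–5: 11+2+7 = 20
7–4–8–5: 5+24+12 = 41
Cheapest is 7–1–9–5 at 20 m.

20 m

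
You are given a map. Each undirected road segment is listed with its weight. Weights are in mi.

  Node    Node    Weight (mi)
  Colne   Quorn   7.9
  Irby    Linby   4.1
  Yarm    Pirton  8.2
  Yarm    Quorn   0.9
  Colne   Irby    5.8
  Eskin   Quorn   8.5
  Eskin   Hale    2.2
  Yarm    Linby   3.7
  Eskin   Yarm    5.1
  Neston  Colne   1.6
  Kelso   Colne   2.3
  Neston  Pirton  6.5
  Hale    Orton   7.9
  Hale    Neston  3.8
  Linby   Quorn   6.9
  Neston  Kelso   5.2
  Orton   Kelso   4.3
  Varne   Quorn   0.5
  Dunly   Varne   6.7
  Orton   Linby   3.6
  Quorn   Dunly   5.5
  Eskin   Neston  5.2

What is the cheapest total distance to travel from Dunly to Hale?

13.7 mi

Candidate routes:
Dunly → Quorn → Yarm → Eskin → Hale: 5.5+0.9+5.1+2.2 = 13.7
Dunly → Quorn → Eskin → Hale: 5.5+8.5+2.2 = 16.2
Dunly → Varne → Quorn → Yarm → Eskin → Hale: 6.7+0.5+0.9+5.1+2.2 = 15.4
The minimum is 13.7 mi via Dunly → Quorn → Yarm → Eskin → Hale.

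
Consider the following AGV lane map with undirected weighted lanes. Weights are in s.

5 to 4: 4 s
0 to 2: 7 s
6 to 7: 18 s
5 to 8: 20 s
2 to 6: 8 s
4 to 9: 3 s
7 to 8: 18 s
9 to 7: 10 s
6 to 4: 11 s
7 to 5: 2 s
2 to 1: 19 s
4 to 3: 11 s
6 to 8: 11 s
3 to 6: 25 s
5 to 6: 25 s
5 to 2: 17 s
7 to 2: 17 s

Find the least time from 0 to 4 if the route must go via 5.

Shortest 0→5: 0–2–5 = 24
Best 5 to 4: 5–4 costing 4
Total via 5: 24 + 4 = 28 s.

28 s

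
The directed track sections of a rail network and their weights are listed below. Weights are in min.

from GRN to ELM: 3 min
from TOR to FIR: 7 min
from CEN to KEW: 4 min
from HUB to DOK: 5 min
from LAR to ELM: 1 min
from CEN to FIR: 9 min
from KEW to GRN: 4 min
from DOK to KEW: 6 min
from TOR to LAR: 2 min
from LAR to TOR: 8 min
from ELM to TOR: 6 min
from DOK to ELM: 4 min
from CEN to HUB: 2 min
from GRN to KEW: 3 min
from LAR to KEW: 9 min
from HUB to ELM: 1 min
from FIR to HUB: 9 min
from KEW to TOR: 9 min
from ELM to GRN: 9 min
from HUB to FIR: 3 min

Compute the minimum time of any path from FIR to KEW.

Compare a few routes:
FIR - HUB - ELM - TOR - LAR - KEW: 9+1+6+2+9 = 27
FIR - HUB - ELM - GRN - KEW: 9+1+9+3 = 22
FIR - HUB - DOK - ELM - GRN - KEW: 9+5+4+9+3 = 30
FIR - HUB - DOK - KEW: 9+5+6 = 20
Cheapest is FIR - HUB - DOK - KEW at 20 min.

20 min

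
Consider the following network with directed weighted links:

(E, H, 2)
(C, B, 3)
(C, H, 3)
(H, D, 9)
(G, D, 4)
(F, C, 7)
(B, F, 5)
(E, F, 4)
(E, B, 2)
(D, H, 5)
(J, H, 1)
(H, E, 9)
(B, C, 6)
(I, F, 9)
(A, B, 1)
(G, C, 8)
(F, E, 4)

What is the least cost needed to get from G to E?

18

Compare a few routes:
G → D → H → E: 4+5+9 = 18
G → C → B → F → E: 8+3+5+4 = 20
The minimum is 18 via G → D → H → E.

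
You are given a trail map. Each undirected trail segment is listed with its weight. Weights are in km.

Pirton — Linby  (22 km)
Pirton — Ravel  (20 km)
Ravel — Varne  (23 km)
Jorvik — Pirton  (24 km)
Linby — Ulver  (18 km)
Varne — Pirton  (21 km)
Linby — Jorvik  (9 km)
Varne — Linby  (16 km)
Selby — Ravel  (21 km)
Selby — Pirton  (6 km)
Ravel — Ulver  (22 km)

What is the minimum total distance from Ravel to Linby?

Enumerating some paths:
Ravel → Varne → Linby: 23+16 = 39
Ravel → Ulver → Linby: 22+18 = 40
Ravel → Pirton → Linby: 20+22 = 42
Ravel → Selby → Pirton → Linby: 21+6+22 = 49
The minimum is 39 km via Ravel → Varne → Linby.

39 km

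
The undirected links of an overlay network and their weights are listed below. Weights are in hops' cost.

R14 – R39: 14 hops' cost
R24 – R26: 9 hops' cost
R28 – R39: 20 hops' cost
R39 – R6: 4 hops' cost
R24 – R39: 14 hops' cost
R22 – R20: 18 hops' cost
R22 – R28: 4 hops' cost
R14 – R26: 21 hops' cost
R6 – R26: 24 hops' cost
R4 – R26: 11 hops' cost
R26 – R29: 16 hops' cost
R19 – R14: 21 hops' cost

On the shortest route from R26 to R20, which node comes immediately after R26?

Enumerating some paths:
R26–R6–R39–R28–R22–R20: 24+4+20+4+18 = 70
R26–R24–R39–R28–R22–R20: 9+14+20+4+18 = 65
The minimum is 65 hops' cost via R26–R24–R39–R28–R22–R20.
So from R26 the first move is to R24.

R24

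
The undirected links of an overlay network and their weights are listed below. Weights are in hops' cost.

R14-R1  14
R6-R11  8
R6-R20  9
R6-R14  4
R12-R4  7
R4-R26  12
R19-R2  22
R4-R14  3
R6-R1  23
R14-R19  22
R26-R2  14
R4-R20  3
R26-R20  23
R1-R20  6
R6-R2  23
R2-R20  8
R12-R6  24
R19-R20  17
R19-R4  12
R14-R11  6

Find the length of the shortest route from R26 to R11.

Running Dijkstra from R26:
R26: 0
R4: 12  (via R26)
R2: 14  (via R26)
R20: 15  (via R4)
R14: 15  (via R4)
R6: 19  (via R14)
R12: 19  (via R4)
R1: 21  (via R20)
R11: 21  (via R14)
Shortest route: R26 → R4 → R14 → R11 = 21 hops' cost.

21 hops' cost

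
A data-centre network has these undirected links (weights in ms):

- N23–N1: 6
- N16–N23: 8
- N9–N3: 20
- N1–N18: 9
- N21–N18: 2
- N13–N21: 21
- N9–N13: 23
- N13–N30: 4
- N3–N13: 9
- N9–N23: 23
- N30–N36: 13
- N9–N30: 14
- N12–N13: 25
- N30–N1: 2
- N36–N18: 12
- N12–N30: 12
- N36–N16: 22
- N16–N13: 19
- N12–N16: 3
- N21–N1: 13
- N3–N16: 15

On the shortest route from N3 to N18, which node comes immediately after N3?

N13

Candidate routes:
N3 → N13 → N30 → N1 → N18: 9+4+2+9 = 24
N3 → N13 → N30 → N1 → N21 → N18: 9+4+2+13+2 = 30
Cheapest is N3 → N13 → N30 → N1 → N18 at 24 ms.
So from N3 the first move is to N13.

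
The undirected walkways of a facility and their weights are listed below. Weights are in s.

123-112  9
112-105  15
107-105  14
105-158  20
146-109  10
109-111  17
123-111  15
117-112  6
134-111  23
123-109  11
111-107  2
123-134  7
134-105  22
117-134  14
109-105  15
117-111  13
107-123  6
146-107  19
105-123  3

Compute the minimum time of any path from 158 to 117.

38 s

Candidate routes:
158–105–112–117: 20+15+6 = 41
158–105–123–112–117: 20+3+9+6 = 38
158–105–123–107–111–117: 20+3+6+2+13 = 44
The minimum is 38 s via 158–105–123–112–117.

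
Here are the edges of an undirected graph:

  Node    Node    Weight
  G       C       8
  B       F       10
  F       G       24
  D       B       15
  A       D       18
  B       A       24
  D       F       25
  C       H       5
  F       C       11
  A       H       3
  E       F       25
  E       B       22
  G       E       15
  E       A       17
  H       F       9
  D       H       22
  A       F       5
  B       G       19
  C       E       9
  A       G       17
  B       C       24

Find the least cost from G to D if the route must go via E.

50

Best G to E: G → E costing 15
Best E to D: E → A → D costing 35
Total via E: 15 + 35 = 50.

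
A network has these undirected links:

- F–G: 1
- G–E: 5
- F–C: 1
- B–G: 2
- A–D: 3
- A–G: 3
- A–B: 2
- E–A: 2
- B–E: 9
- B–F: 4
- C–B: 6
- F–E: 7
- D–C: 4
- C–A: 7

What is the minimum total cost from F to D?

Candidate routes:
F → G → A → D: 1+3+3 = 7
F → C → D: 1+4 = 5
The minimum is 5 via F → C → D.

5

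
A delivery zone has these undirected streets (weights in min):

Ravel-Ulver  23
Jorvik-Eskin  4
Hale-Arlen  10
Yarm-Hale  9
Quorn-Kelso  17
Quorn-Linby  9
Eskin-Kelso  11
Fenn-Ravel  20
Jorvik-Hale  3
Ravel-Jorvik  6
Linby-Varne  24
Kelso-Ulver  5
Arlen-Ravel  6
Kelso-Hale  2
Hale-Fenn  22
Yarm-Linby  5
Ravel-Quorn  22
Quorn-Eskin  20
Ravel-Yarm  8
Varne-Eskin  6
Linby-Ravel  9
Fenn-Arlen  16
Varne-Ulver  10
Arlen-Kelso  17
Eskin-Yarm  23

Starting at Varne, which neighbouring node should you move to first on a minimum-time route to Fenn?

Enumerating some paths:
Varne - Eskin - Jorvik - Hale - Fenn: 6+4+3+22 = 35
Varne - Eskin - Jorvik - Ravel - Arlen - Fenn: 6+4+6+6+16 = 38
Varne - Eskin - Jorvik - Ravel - Fenn: 6+4+6+20 = 36
Cheapest is Varne - Eskin - Jorvik - Hale - Fenn at 35 min.
So from Varne the first move is to Eskin.

Eskin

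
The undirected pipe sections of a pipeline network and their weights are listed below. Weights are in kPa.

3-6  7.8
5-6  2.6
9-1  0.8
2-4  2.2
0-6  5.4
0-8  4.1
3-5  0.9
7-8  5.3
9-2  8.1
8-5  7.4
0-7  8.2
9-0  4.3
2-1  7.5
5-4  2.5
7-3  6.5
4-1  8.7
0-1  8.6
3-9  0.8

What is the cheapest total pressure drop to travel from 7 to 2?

12.1 kPa

Shortest distances from 7:
7: 0
8: 5.3  (via 7)
3: 6.5  (via 7)
9: 7.3  (via 3)
5: 7.4  (via 3)
1: 8.1  (via 9)
0: 8.2  (via 7)
4: 9.9  (via 5)
6: 10  (via 5)
2: 12.1  (via 4)
Shortest route: 7–3–5–4–2 = 12.1 kPa.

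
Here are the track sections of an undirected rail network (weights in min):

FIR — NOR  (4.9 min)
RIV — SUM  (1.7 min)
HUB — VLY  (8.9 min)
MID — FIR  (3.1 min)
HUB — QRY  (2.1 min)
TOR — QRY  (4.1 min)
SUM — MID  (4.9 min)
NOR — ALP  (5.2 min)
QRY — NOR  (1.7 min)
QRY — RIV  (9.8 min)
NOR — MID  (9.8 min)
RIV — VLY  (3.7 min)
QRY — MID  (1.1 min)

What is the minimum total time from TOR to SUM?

Enumerating some paths:
TOR → QRY → RIV → SUM: 4.1+9.8+1.7 = 15.6
TOR → QRY → MID → SUM: 4.1+1.1+4.9 = 10.1
TOR → QRY → NOR → FIR → MID → SUM: 4.1+1.7+4.9+3.1+4.9 = 18.7
The minimum is 10.1 min via TOR → QRY → MID → SUM.

10.1 min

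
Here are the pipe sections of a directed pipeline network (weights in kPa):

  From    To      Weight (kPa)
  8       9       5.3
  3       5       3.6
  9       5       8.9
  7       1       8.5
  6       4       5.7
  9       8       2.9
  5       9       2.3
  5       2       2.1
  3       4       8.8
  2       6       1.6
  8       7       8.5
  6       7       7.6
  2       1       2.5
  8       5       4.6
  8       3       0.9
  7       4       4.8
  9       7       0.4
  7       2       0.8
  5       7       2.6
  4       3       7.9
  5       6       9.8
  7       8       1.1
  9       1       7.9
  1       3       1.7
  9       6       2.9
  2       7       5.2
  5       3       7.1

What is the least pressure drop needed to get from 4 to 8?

15.2 kPa

Enumerating some paths:
4 - 3 - 5 - 9 - 7 - 8: 7.9+3.6+2.3+0.4+1.1 = 15.3
4 - 3 - 5 - 7 - 8: 7.9+3.6+2.6+1.1 = 15.2
The minimum is 15.2 kPa via 4 - 3 - 5 - 7 - 8.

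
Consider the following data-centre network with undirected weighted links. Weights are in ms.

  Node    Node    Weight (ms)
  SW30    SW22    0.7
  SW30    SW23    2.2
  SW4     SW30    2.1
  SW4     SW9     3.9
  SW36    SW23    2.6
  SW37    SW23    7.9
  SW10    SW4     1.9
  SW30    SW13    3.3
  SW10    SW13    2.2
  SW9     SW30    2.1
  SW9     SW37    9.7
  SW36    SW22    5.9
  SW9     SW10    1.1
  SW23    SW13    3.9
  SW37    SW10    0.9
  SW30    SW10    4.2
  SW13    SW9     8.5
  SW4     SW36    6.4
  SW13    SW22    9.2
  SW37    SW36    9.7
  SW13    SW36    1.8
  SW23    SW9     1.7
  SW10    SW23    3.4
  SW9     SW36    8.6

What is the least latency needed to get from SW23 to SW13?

Settle nodes by increasing distance from SW23:
SW23: 0
SW9: 1.7  (via SW23)
SW30: 2.2  (via SW23)
SW36: 2.6  (via SW23)
SW10: 2.8  (via SW9)
SW22: 2.9  (via SW30)
SW37: 3.7  (via SW10)
SW13: 3.9  (via SW23)
Shortest route: SW23 → SW13 = 3.9 ms.

3.9 ms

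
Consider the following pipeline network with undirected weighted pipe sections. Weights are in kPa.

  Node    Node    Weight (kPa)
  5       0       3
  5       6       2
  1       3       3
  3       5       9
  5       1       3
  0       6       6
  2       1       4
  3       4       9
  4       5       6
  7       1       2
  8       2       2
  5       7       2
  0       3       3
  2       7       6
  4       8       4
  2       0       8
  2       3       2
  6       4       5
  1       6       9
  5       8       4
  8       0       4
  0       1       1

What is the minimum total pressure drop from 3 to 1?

Enumerating some paths:
3 → 1: 3 = 3
3 → 2 → 1: 2+4 = 6
3 → 0 → 1: 3+1 = 4
The minimum is 3 kPa via 3 → 1.

3 kPa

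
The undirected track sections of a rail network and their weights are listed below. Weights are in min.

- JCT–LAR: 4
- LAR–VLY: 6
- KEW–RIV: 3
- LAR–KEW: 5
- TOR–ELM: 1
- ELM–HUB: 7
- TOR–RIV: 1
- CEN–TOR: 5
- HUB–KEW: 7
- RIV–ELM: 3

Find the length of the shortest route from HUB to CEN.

13 min

Settle nodes by increasing distance from HUB:
HUB: 0
KEW: 7  (via HUB)
ELM: 7  (via HUB)
TOR: 8  (via ELM)
RIV: 9  (via TOR)
LAR: 12  (via KEW)
CEN: 13  (via TOR)
Shortest route: HUB → ELM → TOR → CEN = 13 min.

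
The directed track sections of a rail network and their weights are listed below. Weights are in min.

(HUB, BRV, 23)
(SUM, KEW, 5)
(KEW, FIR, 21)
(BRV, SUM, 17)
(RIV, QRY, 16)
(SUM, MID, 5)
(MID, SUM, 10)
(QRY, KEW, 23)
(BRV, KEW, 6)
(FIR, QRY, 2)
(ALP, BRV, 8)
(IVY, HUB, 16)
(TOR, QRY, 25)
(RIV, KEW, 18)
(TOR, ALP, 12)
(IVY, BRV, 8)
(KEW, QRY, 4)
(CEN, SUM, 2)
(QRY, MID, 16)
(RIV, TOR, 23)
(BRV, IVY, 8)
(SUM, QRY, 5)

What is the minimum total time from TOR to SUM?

Settle nodes by increasing distance from TOR:
TOR: 0
ALP: 12  (via TOR)
BRV: 20  (via ALP)
QRY: 25  (via TOR)
KEW: 26  (via BRV)
IVY: 28  (via BRV)
SUM: 37  (via BRV)
Shortest route: TOR–ALP–BRV–SUM = 37 min.

37 min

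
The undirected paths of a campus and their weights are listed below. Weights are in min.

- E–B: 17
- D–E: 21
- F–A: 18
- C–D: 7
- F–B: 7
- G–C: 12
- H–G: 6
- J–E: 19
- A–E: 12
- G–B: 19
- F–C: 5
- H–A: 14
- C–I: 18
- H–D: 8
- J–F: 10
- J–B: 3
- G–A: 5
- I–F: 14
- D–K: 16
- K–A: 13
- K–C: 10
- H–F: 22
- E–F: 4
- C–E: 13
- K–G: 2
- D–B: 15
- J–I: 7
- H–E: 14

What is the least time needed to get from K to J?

24 min

Candidate routes:
K → C → F → J: 10+5+10 = 25
K → G → B → J: 2+19+3 = 24
The minimum is 24 min via K → G → B → J.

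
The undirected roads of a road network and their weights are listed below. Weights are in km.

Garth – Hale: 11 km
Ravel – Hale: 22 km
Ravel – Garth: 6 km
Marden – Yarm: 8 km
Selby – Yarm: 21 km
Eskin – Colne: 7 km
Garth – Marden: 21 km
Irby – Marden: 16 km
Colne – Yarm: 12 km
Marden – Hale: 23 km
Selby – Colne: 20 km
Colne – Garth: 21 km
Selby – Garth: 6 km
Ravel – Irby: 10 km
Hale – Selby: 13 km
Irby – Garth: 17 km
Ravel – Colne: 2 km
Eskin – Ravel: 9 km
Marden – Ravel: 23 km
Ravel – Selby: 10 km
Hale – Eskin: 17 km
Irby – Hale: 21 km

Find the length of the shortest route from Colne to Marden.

20 km

Shortest distances from Colne:
Colne: 0
Ravel: 2  (via Colne)
Eskin: 7  (via Colne)
Garth: 8  (via Ravel)
Selby: 12  (via Ravel)
Irby: 12  (via Ravel)
Yarm: 12  (via Colne)
Hale: 19  (via Garth)
Marden: 20  (via Yarm)
Shortest route: Colne → Yarm → Marden = 20 km.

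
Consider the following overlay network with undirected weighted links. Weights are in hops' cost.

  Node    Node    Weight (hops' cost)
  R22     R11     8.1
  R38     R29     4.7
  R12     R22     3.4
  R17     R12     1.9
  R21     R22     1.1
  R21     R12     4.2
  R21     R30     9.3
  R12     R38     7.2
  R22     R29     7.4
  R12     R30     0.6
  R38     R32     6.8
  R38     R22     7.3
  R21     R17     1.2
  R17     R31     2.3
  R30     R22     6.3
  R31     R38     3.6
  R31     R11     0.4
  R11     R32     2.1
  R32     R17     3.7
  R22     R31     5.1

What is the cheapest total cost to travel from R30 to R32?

Running Dijkstra from R30:
R30: 0
R12: 0.6  (via R30)
R17: 2.5  (via R12)
R21: 3.7  (via R17)
R22: 4  (via R12)
R31: 4.8  (via R17)
R11: 5.2  (via R31)
R32: 6.2  (via R17)
Shortest route: R30 → R12 → R17 → R32 = 6.2 hops' cost.

6.2 hops' cost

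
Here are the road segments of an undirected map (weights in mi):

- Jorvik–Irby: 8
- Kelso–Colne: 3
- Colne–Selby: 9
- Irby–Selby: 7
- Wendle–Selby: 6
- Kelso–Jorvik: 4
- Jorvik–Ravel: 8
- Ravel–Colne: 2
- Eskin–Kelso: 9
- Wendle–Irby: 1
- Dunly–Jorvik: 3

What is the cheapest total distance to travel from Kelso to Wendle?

13 mi

Settle nodes by increasing distance from Kelso:
Kelso: 0
Colne: 3  (via Kelso)
Jorvik: 4  (via Kelso)
Ravel: 5  (via Colne)
Dunly: 7  (via Jorvik)
Eskin: 9  (via Kelso)
Selby: 12  (via Colne)
Irby: 12  (via Jorvik)
Wendle: 13  (via Irby)
Shortest route: Kelso–Jorvik–Irby–Wendle = 13 mi.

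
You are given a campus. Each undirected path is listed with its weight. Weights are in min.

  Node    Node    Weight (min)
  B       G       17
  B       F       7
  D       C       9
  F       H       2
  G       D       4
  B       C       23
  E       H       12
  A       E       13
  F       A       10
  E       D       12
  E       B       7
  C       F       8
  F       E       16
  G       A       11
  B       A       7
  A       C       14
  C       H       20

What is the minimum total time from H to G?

Candidate routes:
H - F - B - A - G: 2+7+7+11 = 27
H - F - B - G: 2+7+17 = 26
H - F - A - G: 2+10+11 = 23
The minimum is 23 min via H - F - A - G.

23 min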